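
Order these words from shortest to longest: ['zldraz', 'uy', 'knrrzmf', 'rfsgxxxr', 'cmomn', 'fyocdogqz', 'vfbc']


Compute lengths:
  'zldraz' has length 6
  'uy' has length 2
  'knrrzmf' has length 7
  'rfsgxxxr' has length 8
  'cmomn' has length 5
  'fyocdogqz' has length 9
  'vfbc' has length 4
Lengths in increasing order: 2 < 4 < 5 < 6 < 7 < 8 < 9
Listing the words in that order gives the answer.
Final answer: ['uy', 'vfbc', 'cmomn', 'zldraz', 'knrrzmf', 'rfsgxxxr', 'fyocdogqz']


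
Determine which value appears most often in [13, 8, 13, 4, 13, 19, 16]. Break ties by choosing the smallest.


Count the frequency of each value:
  4 appears 1 time(s)
  8 appears 1 time(s)
  13 appears 3 time(s)
  16 appears 1 time(s)
  19 appears 1 time(s)
Maximum frequency is 3.
Only 13 reaches that frequency, so it is the mode.
Final answer: 13


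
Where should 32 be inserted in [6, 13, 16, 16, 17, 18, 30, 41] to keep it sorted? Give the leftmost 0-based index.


List is sorted: [6, 13, 16, 16, 17, 18, 30, 41]
We need the leftmost position where 32 can be inserted, i.e. the first index whose element is >= 32 (or the end of the list if none is).
Binary search with low=0, high=8 (0-based indices):
  low=0, high=8, mid=4: a[4]=17 < 32, so low = 5
  low=5, high=8, mid=6: a[6]=30 < 32, so low = 7
  low=7, high=8, mid=7: a[7]=41 >= 32, so high = 7
Now low = high = 7, so the insertion index is 7.
Final answer: 7


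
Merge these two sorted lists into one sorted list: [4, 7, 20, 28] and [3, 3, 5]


List A: [4, 7, 20, 28]
List B: [3, 3, 5]
Repeatedly compare the front elements and take the smaller:
  4 vs 3 -> take 3
  4 vs 3 -> take 3
  4 vs 5 -> take 4
  7 vs 5 -> take 5
  B is exhausted; append the rest of A: [7, 20, 28]
Final answer: [3, 3, 4, 5, 7, 20, 28]


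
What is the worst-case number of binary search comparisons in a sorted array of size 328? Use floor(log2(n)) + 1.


Binary search halves the search space each step.
Maximum comparisons = floor(log2(328)) + 1
log2(328) = 8.3576
floor(log2(328)) = 8, so 8 + 1 = 9
Final answer: 9


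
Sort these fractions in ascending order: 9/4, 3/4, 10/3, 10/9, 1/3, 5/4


Convert to decimal for comparison:
  9/4 = 2.25
  3/4 = 0.75
  10/3 = 3.3333
  10/9 = 1.1111
  1/3 = 0.3333
  5/4 = 1.25
Decimals in increasing order: 0.3333 < 0.75 < 1.1111 < 1.25 < 2.25 < 3.3333
Writing each back as its fraction gives the sorted order.
Final answer: 1/3, 3/4, 10/9, 5/4, 9/4, 10/3


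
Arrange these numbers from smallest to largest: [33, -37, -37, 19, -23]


Original list: [33, -37, -37, 19, -23]
Repeatedly take the smallest remaining element:
  Remaining [33, -37, -37, 19, -23] -> smallest is -37
  Remaining [33, -37, 19, -23] -> smallest is -37
  Remaining [33, 19, -23] -> smallest is -23
  Remaining [33, 19] -> smallest is 19
  Remaining [33] -> smallest is 33
Collecting the picks in order gives the sorted list.
Final answer: [-37, -37, -23, 19, 33]


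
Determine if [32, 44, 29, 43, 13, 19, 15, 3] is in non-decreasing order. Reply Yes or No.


Check consecutive pairs:
  32 <= 44? True
  44 <= 29? False
  29 <= 43? True
  43 <= 13? False
  13 <= 19? True
  19 <= 15? False
  15 <= 3? False
4 consecutive pair(s) are out of order, so the list is not sorted.
Final answer: No


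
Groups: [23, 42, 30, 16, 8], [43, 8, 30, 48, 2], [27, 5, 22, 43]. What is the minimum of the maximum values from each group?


Find max of each group:
  Group 1: [23, 42, 30, 16, 8] -> max = 42
  Group 2: [43, 8, 30, 48, 2] -> max = 48
  Group 3: [27, 5, 22, 43] -> max = 43
Maxes: [42, 48, 43]
Minimum of maxes = 42
Final answer: 42


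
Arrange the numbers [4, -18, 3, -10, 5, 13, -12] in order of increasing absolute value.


Compute absolute values:
  |4| = 4
  |-18| = 18
  |3| = 3
  |-10| = 10
  |5| = 5
  |13| = 13
  |-12| = 12
Absolute values in increasing order: 3 < 4 < 5 < 10 < 12 < 13 < 18
Listing the original numbers in that order gives the answer.
Final answer: [3, 4, 5, -10, -12, 13, -18]


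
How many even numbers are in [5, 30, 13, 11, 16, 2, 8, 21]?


Check each element:
  5 is odd
  30 is even
  13 is odd
  11 is odd
  16 is even
  2 is even
  8 is even
  21 is odd
Evens: [30, 16, 2, 8]
Count of evens = 4
Final answer: 4


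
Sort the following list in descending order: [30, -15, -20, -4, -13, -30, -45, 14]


Original list: [30, -15, -20, -4, -13, -30, -45, 14]
Repeatedly take the largest remaining element:
  Remaining [30, -15, -20, -4, -13, -30, -45, 14] -> largest is 30
  Remaining [-15, -20, -4, -13, -30, -45, 14] -> largest is 14
  Remaining [-15, -20, -4, -13, -30, -45] -> largest is -4
  Remaining [-15, -20, -13, -30, -45] -> largest is -13
  Remaining [-15, -20, -30, -45] -> largest is -15
  Remaining [-20, -30, -45] -> largest is -20
  Remaining [-30, -45] -> largest is -30
  Remaining [-45] -> largest is -45
Collecting the picks in order gives the descending list.
Final answer: [30, 14, -4, -13, -15, -20, -30, -45]


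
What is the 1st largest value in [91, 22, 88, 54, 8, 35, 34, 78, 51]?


Sort descending: [91, 88, 78, 54, 51, 35, 34, 22, 8]
The 1st element (1-indexed) is at index 0.
Value = 91
Final answer: 91


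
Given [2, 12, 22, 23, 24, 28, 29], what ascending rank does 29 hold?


Sort ascending: [2, 12, 22, 23, 24, 28, 29]
Find 29 in the sorted list.
29 is at position 7 (1-indexed).
Final answer: 7


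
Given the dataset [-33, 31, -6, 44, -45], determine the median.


First, sort the list: [-45, -33, -6, 31, 44]
The list has 5 elements (odd count).
The middle index is 2 (0-based), and the element there is -6.
Final answer: -6


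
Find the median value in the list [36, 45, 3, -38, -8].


First, sort the list: [-38, -8, 3, 36, 45]
The list has 5 elements (odd count).
The middle index is 2 (0-based), and the element there is 3.
Final answer: 3


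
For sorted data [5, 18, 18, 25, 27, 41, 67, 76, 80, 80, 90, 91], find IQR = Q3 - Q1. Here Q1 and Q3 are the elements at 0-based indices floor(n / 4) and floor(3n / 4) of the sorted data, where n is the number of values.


The data has n = 12 elements.
Q1 index = floor(12 / 4) = floor(3) = 3; Q3 index = floor(3 * 12 / 4) = floor(9) = 9
Q1 = element at index 3 = 25
Q3 = element at index 9 = 80
IQR = 80 - 25 = 55
Final answer: 55


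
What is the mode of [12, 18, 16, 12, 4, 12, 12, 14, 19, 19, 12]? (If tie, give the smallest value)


Count the frequency of each value:
  4 appears 1 time(s)
  12 appears 5 time(s)
  14 appears 1 time(s)
  16 appears 1 time(s)
  18 appears 1 time(s)
  19 appears 2 time(s)
Maximum frequency is 5.
Only 12 reaches that frequency, so it is the mode.
Final answer: 12


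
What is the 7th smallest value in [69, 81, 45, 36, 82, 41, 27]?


Sort ascending: [27, 36, 41, 45, 69, 81, 82]
The 7th element (1-indexed) is at index 6.
Value = 82
Final answer: 82


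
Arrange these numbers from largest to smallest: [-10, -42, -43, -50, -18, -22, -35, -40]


Original list: [-10, -42, -43, -50, -18, -22, -35, -40]
Repeatedly take the largest remaining element:
  Remaining [-10, -42, -43, -50, -18, -22, -35, -40] -> largest is -10
  Remaining [-42, -43, -50, -18, -22, -35, -40] -> largest is -18
  Remaining [-42, -43, -50, -22, -35, -40] -> largest is -22
  Remaining [-42, -43, -50, -35, -40] -> largest is -35
  Remaining [-42, -43, -50, -40] -> largest is -40
  Remaining [-42, -43, -50] -> largest is -42
  Remaining [-43, -50] -> largest is -43
  Remaining [-50] -> largest is -50
Collecting the picks in order gives the descending list.
Final answer: [-10, -18, -22, -35, -40, -42, -43, -50]


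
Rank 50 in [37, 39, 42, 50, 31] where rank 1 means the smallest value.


Sort ascending: [31, 37, 39, 42, 50]
Find 50 in the sorted list.
50 is at position 5 (1-indexed).
Final answer: 5


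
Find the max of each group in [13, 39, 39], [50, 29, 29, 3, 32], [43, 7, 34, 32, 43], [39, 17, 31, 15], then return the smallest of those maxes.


Find max of each group:
  Group 1: [13, 39, 39] -> max = 39
  Group 2: [50, 29, 29, 3, 32] -> max = 50
  Group 3: [43, 7, 34, 32, 43] -> max = 43
  Group 4: [39, 17, 31, 15] -> max = 39
Maxes: [39, 50, 43, 39]
Minimum of maxes = 39
Final answer: 39


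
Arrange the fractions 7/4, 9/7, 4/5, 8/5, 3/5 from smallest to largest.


Convert to decimal for comparison:
  7/4 = 1.75
  9/7 = 1.2857
  4/5 = 0.8
  8/5 = 1.6
  3/5 = 0.6
Decimals in increasing order: 0.6 < 0.8 < 1.2857 < 1.6 < 1.75
Writing each back as its fraction gives the sorted order.
Final answer: 3/5, 4/5, 9/7, 8/5, 7/4


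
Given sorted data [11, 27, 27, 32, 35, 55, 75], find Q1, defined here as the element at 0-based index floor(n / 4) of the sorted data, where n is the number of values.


The list has n = 7 elements.
Q1 index = floor(7 / 4) = floor(1.75) = 1
Counting from index 0 in the sorted data, the element at index 1 is 27.
Final answer: 27


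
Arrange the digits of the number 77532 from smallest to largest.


The number 77532 has digits: 7, 7, 5, 3, 2
Sorted: 2, 3, 5, 7, 7
Joining the sorted digits gives the result.
Final answer: 23577


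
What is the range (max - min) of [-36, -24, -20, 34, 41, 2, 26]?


Maximum value: 41
Minimum value: -36
Range = 41 - (-36) = 77
Final answer: 77


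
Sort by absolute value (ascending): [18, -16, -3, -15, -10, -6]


Compute absolute values:
  |18| = 18
  |-16| = 16
  |-3| = 3
  |-15| = 15
  |-10| = 10
  |-6| = 6
Absolute values in increasing order: 3 < 6 < 10 < 15 < 16 < 18
Listing the original numbers in that order gives the answer.
Final answer: [-3, -6, -10, -15, -16, 18]


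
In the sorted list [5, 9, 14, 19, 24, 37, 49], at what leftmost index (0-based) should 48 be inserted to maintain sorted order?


List is sorted: [5, 9, 14, 19, 24, 37, 49]
We need the leftmost position where 48 can be inserted, i.e. the first index whose element is >= 48 (or the end of the list if none is).
Binary search with low=0, high=7 (0-based indices):
  low=0, high=7, mid=3: a[3]=19 < 48, so low = 4
  low=4, high=7, mid=5: a[5]=37 < 48, so low = 6
  low=6, high=7, mid=6: a[6]=49 >= 48, so high = 6
Now low = high = 6, so the insertion index is 6.
Final answer: 6


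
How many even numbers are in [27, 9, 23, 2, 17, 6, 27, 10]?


Check each element:
  27 is odd
  9 is odd
  23 is odd
  2 is even
  17 is odd
  6 is even
  27 is odd
  10 is even
Evens: [2, 6, 10]
Count of evens = 3
Final answer: 3


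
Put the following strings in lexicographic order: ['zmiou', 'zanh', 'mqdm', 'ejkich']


Compare strings character by character (the first differing letter decides):
  'ejkich' < 'mqdm' since 'e' < 'm' at position 1
  'mqdm' < 'zanh' since 'm' < 'z' at position 1
  'zanh' < 'zmiou' since 'a' < 'm' at position 2
Chaining these comparisons gives the alphabetical order.
Final answer: ['ejkich', 'mqdm', 'zanh', 'zmiou']


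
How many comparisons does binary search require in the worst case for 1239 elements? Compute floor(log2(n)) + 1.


Binary search halves the search space each step.
Maximum comparisons = floor(log2(1239)) + 1
log2(1239) = 10.275
floor(log2(1239)) = 10, so 10 + 1 = 11
Final answer: 11


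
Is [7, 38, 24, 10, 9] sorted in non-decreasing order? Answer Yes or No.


Check consecutive pairs:
  7 <= 38? True
  38 <= 24? False
  24 <= 10? False
  10 <= 9? False
3 consecutive pair(s) are out of order, so the list is not sorted.
Final answer: No


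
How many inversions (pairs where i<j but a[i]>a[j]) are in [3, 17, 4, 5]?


For each element, count the later elements that are smaller than it:
  3 (index 0): smaller elements after it = [] -> 0
  17 (index 1): smaller elements after it = [4, 5] -> 2
  4 (index 2): smaller elements after it = [] -> 0
Total inversions = 0 + 2 + 0 = 2
Final answer: 2


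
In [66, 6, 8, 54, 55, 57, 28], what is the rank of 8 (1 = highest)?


Sort descending: [66, 57, 55, 54, 28, 8, 6]
Find 8 in the sorted list.
8 is at position 6.
Final answer: 6


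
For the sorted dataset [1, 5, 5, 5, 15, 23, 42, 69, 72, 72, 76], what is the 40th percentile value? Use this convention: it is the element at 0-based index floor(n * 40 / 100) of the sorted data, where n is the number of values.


The dataset has n = 11 elements.
Index = floor(11 * 40 / 100) = floor(440 / 100) = floor(4.4) = 4
Counting from index 0 in the sorted data, the element at index 4 is 15.
Final answer: 15


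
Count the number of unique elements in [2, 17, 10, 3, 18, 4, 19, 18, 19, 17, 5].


List all unique values:
Distinct values: [2, 3, 4, 5, 10, 17, 18, 19]
Count = 8
Final answer: 8


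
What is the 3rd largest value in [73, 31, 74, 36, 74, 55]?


Sort descending: [74, 74, 73, 55, 36, 31]
The 3rd element (1-indexed) is at index 2.
Value = 73
Final answer: 73


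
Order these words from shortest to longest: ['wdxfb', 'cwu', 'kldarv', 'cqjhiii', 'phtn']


Compute lengths:
  'wdxfb' has length 5
  'cwu' has length 3
  'kldarv' has length 6
  'cqjhiii' has length 7
  'phtn' has length 4
Lengths in increasing order: 3 < 4 < 5 < 6 < 7
Listing the words in that order gives the answer.
Final answer: ['cwu', 'phtn', 'wdxfb', 'kldarv', 'cqjhiii']


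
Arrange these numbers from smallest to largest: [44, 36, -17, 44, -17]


Original list: [44, 36, -17, 44, -17]
Repeatedly take the smallest remaining element:
  Remaining [44, 36, -17, 44, -17] -> smallest is -17
  Remaining [44, 36, 44, -17] -> smallest is -17
  Remaining [44, 36, 44] -> smallest is 36
  Remaining [44, 44] -> smallest is 44
  Remaining [44] -> smallest is 44
Collecting the picks in order gives the sorted list.
Final answer: [-17, -17, 36, 44, 44]


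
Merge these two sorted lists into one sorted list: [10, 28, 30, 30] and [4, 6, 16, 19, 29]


List A: [10, 28, 30, 30]
List B: [4, 6, 16, 19, 29]
Repeatedly compare the front elements and take the smaller:
  10 vs 4 -> take 4
  10 vs 6 -> take 6
  10 vs 16 -> take 10
  28 vs 16 -> take 16
  28 vs 19 -> take 19
  28 vs 29 -> take 28
  30 vs 29 -> take 29
  B is exhausted; append the rest of A: [30, 30]
Final answer: [4, 6, 10, 16, 19, 28, 29, 30, 30]


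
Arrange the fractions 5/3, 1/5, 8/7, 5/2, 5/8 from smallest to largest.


Convert to decimal for comparison:
  5/3 = 1.6667
  1/5 = 0.2
  8/7 = 1.1429
  5/2 = 2.5
  5/8 = 0.625
Decimals in increasing order: 0.2 < 0.625 < 1.1429 < 1.6667 < 2.5
Writing each back as its fraction gives the sorted order.
Final answer: 1/5, 5/8, 8/7, 5/3, 5/2


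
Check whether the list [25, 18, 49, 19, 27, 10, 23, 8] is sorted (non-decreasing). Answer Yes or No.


Check consecutive pairs:
  25 <= 18? False
  18 <= 49? True
  49 <= 19? False
  19 <= 27? True
  27 <= 10? False
  10 <= 23? True
  23 <= 8? False
4 consecutive pair(s) are out of order, so the list is not sorted.
Final answer: No


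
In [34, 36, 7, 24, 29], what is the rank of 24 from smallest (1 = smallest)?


Sort ascending: [7, 24, 29, 34, 36]
Find 24 in the sorted list.
24 is at position 2 (1-indexed).
Final answer: 2


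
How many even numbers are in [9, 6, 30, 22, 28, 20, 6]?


Check each element:
  9 is odd
  6 is even
  30 is even
  22 is even
  28 is even
  20 is even
  6 is even
Evens: [6, 30, 22, 28, 20, 6]
Count of evens = 6
Final answer: 6


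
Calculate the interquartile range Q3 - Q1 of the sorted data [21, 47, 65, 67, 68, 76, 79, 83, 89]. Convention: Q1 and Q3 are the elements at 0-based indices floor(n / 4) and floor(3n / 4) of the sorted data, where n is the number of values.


The data has n = 9 elements.
Q1 index = floor(9 / 4) = floor(2.25) = 2; Q3 index = floor(3 * 9 / 4) = floor(6.75) = 6
Q1 = element at index 2 = 65
Q3 = element at index 6 = 79
IQR = 79 - 65 = 14
Final answer: 14


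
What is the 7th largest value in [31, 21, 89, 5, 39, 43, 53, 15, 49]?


Sort descending: [89, 53, 49, 43, 39, 31, 21, 15, 5]
The 7th element (1-indexed) is at index 6.
Value = 21
Final answer: 21


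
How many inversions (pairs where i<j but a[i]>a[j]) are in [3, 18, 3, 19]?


For each element, count the later elements that are smaller than it:
  3 (index 0): smaller elements after it = [] -> 0
  18 (index 1): smaller elements after it = [3] -> 1
  3 (index 2): smaller elements after it = [] -> 0
Total inversions = 0 + 1 + 0 = 1
Final answer: 1


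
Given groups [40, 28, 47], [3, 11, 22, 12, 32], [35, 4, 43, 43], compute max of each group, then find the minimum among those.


Find max of each group:
  Group 1: [40, 28, 47] -> max = 47
  Group 2: [3, 11, 22, 12, 32] -> max = 32
  Group 3: [35, 4, 43, 43] -> max = 43
Maxes: [47, 32, 43]
Minimum of maxes = 32
Final answer: 32


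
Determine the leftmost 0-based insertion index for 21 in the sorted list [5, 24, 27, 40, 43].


List is sorted: [5, 24, 27, 40, 43]
We need the leftmost position where 21 can be inserted, i.e. the first index whose element is >= 21 (or the end of the list if none is).
Binary search with low=0, high=5 (0-based indices):
  low=0, high=5, mid=2: a[2]=27 >= 21, so high = 2
  low=0, high=2, mid=1: a[1]=24 >= 21, so high = 1
  low=0, high=1, mid=0: a[0]=5 < 21, so low = 1
Now low = high = 1, so the insertion index is 1.
Final answer: 1


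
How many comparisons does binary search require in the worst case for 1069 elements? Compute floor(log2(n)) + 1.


Binary search halves the search space each step.
Maximum comparisons = floor(log2(1069)) + 1
log2(1069) = 10.062
floor(log2(1069)) = 10, so 10 + 1 = 11
Final answer: 11


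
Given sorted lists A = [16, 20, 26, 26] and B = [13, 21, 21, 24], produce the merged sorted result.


List A: [16, 20, 26, 26]
List B: [13, 21, 21, 24]
Repeatedly compare the front elements and take the smaller:
  16 vs 13 -> take 13
  16 vs 21 -> take 16
  20 vs 21 -> take 20
  26 vs 21 -> take 21
  26 vs 21 -> take 21
  26 vs 24 -> take 24
  B is exhausted; append the rest of A: [26, 26]
Final answer: [13, 16, 20, 21, 21, 24, 26, 26]


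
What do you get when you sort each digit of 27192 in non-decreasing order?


The number 27192 has digits: 2, 7, 1, 9, 2
Sorted: 1, 2, 2, 7, 9
Joining the sorted digits gives the result.
Final answer: 12279


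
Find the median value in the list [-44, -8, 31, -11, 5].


First, sort the list: [-44, -11, -8, 5, 31]
The list has 5 elements (odd count).
The middle index is 2 (0-based), and the element there is -8.
Final answer: -8


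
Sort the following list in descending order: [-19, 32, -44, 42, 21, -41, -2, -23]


Original list: [-19, 32, -44, 42, 21, -41, -2, -23]
Repeatedly take the largest remaining element:
  Remaining [-19, 32, -44, 42, 21, -41, -2, -23] -> largest is 42
  Remaining [-19, 32, -44, 21, -41, -2, -23] -> largest is 32
  Remaining [-19, -44, 21, -41, -2, -23] -> largest is 21
  Remaining [-19, -44, -41, -2, -23] -> largest is -2
  Remaining [-19, -44, -41, -23] -> largest is -19
  Remaining [-44, -41, -23] -> largest is -23
  Remaining [-44, -41] -> largest is -41
  Remaining [-44] -> largest is -44
Collecting the picks in order gives the descending list.
Final answer: [42, 32, 21, -2, -19, -23, -41, -44]


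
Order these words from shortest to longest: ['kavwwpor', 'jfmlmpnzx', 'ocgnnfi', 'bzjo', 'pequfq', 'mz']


Compute lengths:
  'kavwwpor' has length 8
  'jfmlmpnzx' has length 9
  'ocgnnfi' has length 7
  'bzjo' has length 4
  'pequfq' has length 6
  'mz' has length 2
Lengths in increasing order: 2 < 4 < 6 < 7 < 8 < 9
Listing the words in that order gives the answer.
Final answer: ['mz', 'bzjo', 'pequfq', 'ocgnnfi', 'kavwwpor', 'jfmlmpnzx']


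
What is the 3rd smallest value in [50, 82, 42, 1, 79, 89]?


Sort ascending: [1, 42, 50, 79, 82, 89]
The 3rd element (1-indexed) is at index 2.
Value = 50
Final answer: 50


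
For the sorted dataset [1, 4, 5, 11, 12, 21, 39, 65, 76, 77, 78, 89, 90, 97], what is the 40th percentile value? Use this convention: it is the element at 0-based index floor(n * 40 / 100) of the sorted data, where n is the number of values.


The dataset has n = 14 elements.
Index = floor(14 * 40 / 100) = floor(560 / 100) = floor(5.6) = 5
Counting from index 0 in the sorted data, the element at index 5 is 21.
Final answer: 21


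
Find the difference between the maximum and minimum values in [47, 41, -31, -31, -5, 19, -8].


Maximum value: 47
Minimum value: -31
Range = 47 - (-31) = 78
Final answer: 78


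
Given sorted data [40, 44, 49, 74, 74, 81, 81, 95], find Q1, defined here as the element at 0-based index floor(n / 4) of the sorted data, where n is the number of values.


The list has n = 8 elements.
Q1 index = floor(8 / 4) = floor(2) = 2
Counting from index 0 in the sorted data, the element at index 2 is 49.
Final answer: 49


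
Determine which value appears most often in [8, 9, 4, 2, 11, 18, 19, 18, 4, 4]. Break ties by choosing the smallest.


Count the frequency of each value:
  2 appears 1 time(s)
  4 appears 3 time(s)
  8 appears 1 time(s)
  9 appears 1 time(s)
  11 appears 1 time(s)
  18 appears 2 time(s)
  19 appears 1 time(s)
Maximum frequency is 3.
Only 4 reaches that frequency, so it is the mode.
Final answer: 4


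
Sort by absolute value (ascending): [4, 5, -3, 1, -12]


Compute absolute values:
  |4| = 4
  |5| = 5
  |-3| = 3
  |1| = 1
  |-12| = 12
Absolute values in increasing order: 1 < 3 < 4 < 5 < 12
Listing the original numbers in that order gives the answer.
Final answer: [1, -3, 4, 5, -12]


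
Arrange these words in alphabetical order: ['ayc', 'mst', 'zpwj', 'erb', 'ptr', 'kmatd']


Compare strings character by character (the first differing letter decides):
  'ayc' < 'erb' since 'a' < 'e' at position 1
  'erb' < 'kmatd' since 'e' < 'k' at position 1
  'kmatd' < 'mst' since 'k' < 'm' at position 1
  'mst' < 'ptr' since 'm' < 'p' at position 1
  'ptr' < 'zpwj' since 'p' < 'z' at position 1
Chaining these comparisons gives the alphabetical order.
Final answer: ['ayc', 'erb', 'kmatd', 'mst', 'ptr', 'zpwj']


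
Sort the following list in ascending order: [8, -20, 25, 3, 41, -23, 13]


Original list: [8, -20, 25, 3, 41, -23, 13]
Repeatedly take the smallest remaining element:
  Remaining [8, -20, 25, 3, 41, -23, 13] -> smallest is -23
  Remaining [8, -20, 25, 3, 41, 13] -> smallest is -20
  Remaining [8, 25, 3, 41, 13] -> smallest is 3
  Remaining [8, 25, 41, 13] -> smallest is 8
  Remaining [25, 41, 13] -> smallest is 13
  Remaining [25, 41] -> smallest is 25
  Remaining [41] -> smallest is 41
Collecting the picks in order gives the sorted list.
Final answer: [-23, -20, 3, 8, 13, 25, 41]


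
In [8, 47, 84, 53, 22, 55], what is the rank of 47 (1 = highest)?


Sort descending: [84, 55, 53, 47, 22, 8]
Find 47 in the sorted list.
47 is at position 4.
Final answer: 4


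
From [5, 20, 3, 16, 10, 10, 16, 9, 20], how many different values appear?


List all unique values:
Distinct values: [3, 5, 9, 10, 16, 20]
Count = 6
Final answer: 6


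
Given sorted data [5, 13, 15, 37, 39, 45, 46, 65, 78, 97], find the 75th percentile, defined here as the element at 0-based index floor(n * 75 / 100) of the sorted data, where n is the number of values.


The dataset has n = 10 elements.
Index = floor(10 * 75 / 100) = floor(750 / 100) = floor(7.5) = 7
Counting from index 0 in the sorted data, the element at index 7 is 65.
Final answer: 65


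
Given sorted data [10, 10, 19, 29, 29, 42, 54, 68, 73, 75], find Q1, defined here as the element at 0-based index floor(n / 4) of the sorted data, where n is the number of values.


The list has n = 10 elements.
Q1 index = floor(10 / 4) = floor(2.5) = 2
Counting from index 0 in the sorted data, the element at index 2 is 19.
Final answer: 19


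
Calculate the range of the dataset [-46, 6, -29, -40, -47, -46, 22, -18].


Maximum value: 22
Minimum value: -47
Range = 22 - (-47) = 69
Final answer: 69


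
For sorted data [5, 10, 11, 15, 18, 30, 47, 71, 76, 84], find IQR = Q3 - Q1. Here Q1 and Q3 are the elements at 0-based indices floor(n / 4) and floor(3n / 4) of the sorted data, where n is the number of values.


The data has n = 10 elements.
Q1 index = floor(10 / 4) = floor(2.5) = 2; Q3 index = floor(3 * 10 / 4) = floor(7.5) = 7
Q1 = element at index 2 = 11
Q3 = element at index 7 = 71
IQR = 71 - 11 = 60
Final answer: 60


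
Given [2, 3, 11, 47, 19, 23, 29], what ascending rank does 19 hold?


Sort ascending: [2, 3, 11, 19, 23, 29, 47]
Find 19 in the sorted list.
19 is at position 4 (1-indexed).
Final answer: 4


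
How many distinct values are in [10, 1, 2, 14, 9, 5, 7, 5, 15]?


List all unique values:
Distinct values: [1, 2, 5, 7, 9, 10, 14, 15]
Count = 8
Final answer: 8


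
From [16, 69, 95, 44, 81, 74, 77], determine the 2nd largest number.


Sort descending: [95, 81, 77, 74, 69, 44, 16]
The 2nd element (1-indexed) is at index 1.
Value = 81
Final answer: 81


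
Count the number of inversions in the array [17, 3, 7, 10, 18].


For each element, count the later elements that are smaller than it:
  17 (index 0): smaller elements after it = [3, 7, 10] -> 3
  3 (index 1): smaller elements after it = [] -> 0
  7 (index 2): smaller elements after it = [] -> 0
  10 (index 3): smaller elements after it = [] -> 0
Total inversions = 3 + 0 + 0 + 0 = 3
Final answer: 3


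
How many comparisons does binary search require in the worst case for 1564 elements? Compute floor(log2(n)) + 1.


Binary search halves the search space each step.
Maximum comparisons = floor(log2(1564)) + 1
log2(1564) = 10.611
floor(log2(1564)) = 10, so 10 + 1 = 11
Final answer: 11


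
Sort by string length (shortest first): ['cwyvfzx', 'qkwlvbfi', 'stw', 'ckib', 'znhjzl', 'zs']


Compute lengths:
  'cwyvfzx' has length 7
  'qkwlvbfi' has length 8
  'stw' has length 3
  'ckib' has length 4
  'znhjzl' has length 6
  'zs' has length 2
Lengths in increasing order: 2 < 3 < 4 < 6 < 7 < 8
Listing the words in that order gives the answer.
Final answer: ['zs', 'stw', 'ckib', 'znhjzl', 'cwyvfzx', 'qkwlvbfi']


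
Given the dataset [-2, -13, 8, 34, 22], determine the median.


First, sort the list: [-13, -2, 8, 22, 34]
The list has 5 elements (odd count).
The middle index is 2 (0-based), and the element there is 8.
Final answer: 8


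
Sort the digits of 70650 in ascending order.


The number 70650 has digits: 7, 0, 6, 5, 0
Sorted: 0, 0, 5, 6, 7
Joining the sorted digits gives the result.
Final answer: 00567


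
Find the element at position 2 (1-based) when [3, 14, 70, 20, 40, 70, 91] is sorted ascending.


Sort ascending: [3, 14, 20, 40, 70, 70, 91]
The 2nd element (1-indexed) is at index 1.
Value = 14
Final answer: 14


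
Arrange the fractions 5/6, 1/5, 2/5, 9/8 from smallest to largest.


Convert to decimal for comparison:
  5/6 = 0.8333
  1/5 = 0.2
  2/5 = 0.4
  9/8 = 1.125
Decimals in increasing order: 0.2 < 0.4 < 0.8333 < 1.125
Writing each back as its fraction gives the sorted order.
Final answer: 1/5, 2/5, 5/6, 9/8


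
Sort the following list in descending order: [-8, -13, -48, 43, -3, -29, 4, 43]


Original list: [-8, -13, -48, 43, -3, -29, 4, 43]
Repeatedly take the largest remaining element:
  Remaining [-8, -13, -48, 43, -3, -29, 4, 43] -> largest is 43
  Remaining [-8, -13, -48, -3, -29, 4, 43] -> largest is 43
  Remaining [-8, -13, -48, -3, -29, 4] -> largest is 4
  Remaining [-8, -13, -48, -3, -29] -> largest is -3
  Remaining [-8, -13, -48, -29] -> largest is -8
  Remaining [-13, -48, -29] -> largest is -13
  Remaining [-48, -29] -> largest is -29
  Remaining [-48] -> largest is -48
Collecting the picks in order gives the descending list.
Final answer: [43, 43, 4, -3, -8, -13, -29, -48]


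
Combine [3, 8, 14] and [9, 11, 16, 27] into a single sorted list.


List A: [3, 8, 14]
List B: [9, 11, 16, 27]
Repeatedly compare the front elements and take the smaller:
  3 vs 9 -> take 3
  8 vs 9 -> take 8
  14 vs 9 -> take 9
  14 vs 11 -> take 11
  14 vs 16 -> take 14
  A is exhausted; append the rest of B: [16, 27]
Final answer: [3, 8, 9, 11, 14, 16, 27]


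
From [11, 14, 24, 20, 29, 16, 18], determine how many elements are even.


Check each element:
  11 is odd
  14 is even
  24 is even
  20 is even
  29 is odd
  16 is even
  18 is even
Evens: [14, 24, 20, 16, 18]
Count of evens = 5
Final answer: 5


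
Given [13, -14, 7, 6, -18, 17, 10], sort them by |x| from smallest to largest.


Compute absolute values:
  |13| = 13
  |-14| = 14
  |7| = 7
  |6| = 6
  |-18| = 18
  |17| = 17
  |10| = 10
Absolute values in increasing order: 6 < 7 < 10 < 13 < 14 < 17 < 18
Listing the original numbers in that order gives the answer.
Final answer: [6, 7, 10, 13, -14, 17, -18]


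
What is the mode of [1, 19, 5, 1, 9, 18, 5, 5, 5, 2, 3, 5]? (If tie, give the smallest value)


Count the frequency of each value:
  1 appears 2 time(s)
  2 appears 1 time(s)
  3 appears 1 time(s)
  5 appears 5 time(s)
  9 appears 1 time(s)
  18 appears 1 time(s)
  19 appears 1 time(s)
Maximum frequency is 5.
Only 5 reaches that frequency, so it is the mode.
Final answer: 5


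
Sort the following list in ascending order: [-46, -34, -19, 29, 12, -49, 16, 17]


Original list: [-46, -34, -19, 29, 12, -49, 16, 17]
Repeatedly take the smallest remaining element:
  Remaining [-46, -34, -19, 29, 12, -49, 16, 17] -> smallest is -49
  Remaining [-46, -34, -19, 29, 12, 16, 17] -> smallest is -46
  Remaining [-34, -19, 29, 12, 16, 17] -> smallest is -34
  Remaining [-19, 29, 12, 16, 17] -> smallest is -19
  Remaining [29, 12, 16, 17] -> smallest is 12
  Remaining [29, 16, 17] -> smallest is 16
  Remaining [29, 17] -> smallest is 17
  Remaining [29] -> smallest is 29
Collecting the picks in order gives the sorted list.
Final answer: [-49, -46, -34, -19, 12, 16, 17, 29]


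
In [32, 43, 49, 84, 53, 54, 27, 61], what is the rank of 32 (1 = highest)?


Sort descending: [84, 61, 54, 53, 49, 43, 32, 27]
Find 32 in the sorted list.
32 is at position 7.
Final answer: 7


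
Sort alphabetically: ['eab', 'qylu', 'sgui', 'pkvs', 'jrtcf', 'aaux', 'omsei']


Compare strings character by character (the first differing letter decides):
  'aaux' < 'eab' since 'a' < 'e' at position 1
  'eab' < 'jrtcf' since 'e' < 'j' at position 1
  'jrtcf' < 'omsei' since 'j' < 'o' at position 1
  'omsei' < 'pkvs' since 'o' < 'p' at position 1
  'pkvs' < 'qylu' since 'p' < 'q' at position 1
  'qylu' < 'sgui' since 'q' < 's' at position 1
Chaining these comparisons gives the alphabetical order.
Final answer: ['aaux', 'eab', 'jrtcf', 'omsei', 'pkvs', 'qylu', 'sgui']


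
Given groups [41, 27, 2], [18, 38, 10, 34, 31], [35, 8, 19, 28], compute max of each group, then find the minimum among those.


Find max of each group:
  Group 1: [41, 27, 2] -> max = 41
  Group 2: [18, 38, 10, 34, 31] -> max = 38
  Group 3: [35, 8, 19, 28] -> max = 35
Maxes: [41, 38, 35]
Minimum of maxes = 35
Final answer: 35


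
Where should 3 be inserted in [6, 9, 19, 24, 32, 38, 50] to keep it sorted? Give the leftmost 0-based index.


List is sorted: [6, 9, 19, 24, 32, 38, 50]
We need the leftmost position where 3 can be inserted, i.e. the first index whose element is >= 3 (or the end of the list if none is).
Binary search with low=0, high=7 (0-based indices):
  low=0, high=7, mid=3: a[3]=24 >= 3, so high = 3
  low=0, high=3, mid=1: a[1]=9 >= 3, so high = 1
  low=0, high=1, mid=0: a[0]=6 >= 3, so high = 0
Now low = high = 0, so the insertion index is 0.
Final answer: 0


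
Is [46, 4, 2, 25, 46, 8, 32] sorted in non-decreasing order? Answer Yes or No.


Check consecutive pairs:
  46 <= 4? False
  4 <= 2? False
  2 <= 25? True
  25 <= 46? True
  46 <= 8? False
  8 <= 32? True
3 consecutive pair(s) are out of order, so the list is not sorted.
Final answer: No


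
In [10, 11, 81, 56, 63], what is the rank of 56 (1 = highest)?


Sort descending: [81, 63, 56, 11, 10]
Find 56 in the sorted list.
56 is at position 3.
Final answer: 3


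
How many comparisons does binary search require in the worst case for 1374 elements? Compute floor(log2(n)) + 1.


Binary search halves the search space each step.
Maximum comparisons = floor(log2(1374)) + 1
log2(1374) = 10.4242
floor(log2(1374)) = 10, so 10 + 1 = 11
Final answer: 11


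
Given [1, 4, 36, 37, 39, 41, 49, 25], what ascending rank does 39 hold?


Sort ascending: [1, 4, 25, 36, 37, 39, 41, 49]
Find 39 in the sorted list.
39 is at position 6 (1-indexed).
Final answer: 6


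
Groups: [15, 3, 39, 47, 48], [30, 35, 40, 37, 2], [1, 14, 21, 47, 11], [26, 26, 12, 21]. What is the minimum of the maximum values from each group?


Find max of each group:
  Group 1: [15, 3, 39, 47, 48] -> max = 48
  Group 2: [30, 35, 40, 37, 2] -> max = 40
  Group 3: [1, 14, 21, 47, 11] -> max = 47
  Group 4: [26, 26, 12, 21] -> max = 26
Maxes: [48, 40, 47, 26]
Minimum of maxes = 26
Final answer: 26


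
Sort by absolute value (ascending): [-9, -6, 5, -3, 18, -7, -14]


Compute absolute values:
  |-9| = 9
  |-6| = 6
  |5| = 5
  |-3| = 3
  |18| = 18
  |-7| = 7
  |-14| = 14
Absolute values in increasing order: 3 < 5 < 6 < 7 < 9 < 14 < 18
Listing the original numbers in that order gives the answer.
Final answer: [-3, 5, -6, -7, -9, -14, 18]


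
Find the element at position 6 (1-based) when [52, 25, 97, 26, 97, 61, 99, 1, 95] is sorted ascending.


Sort ascending: [1, 25, 26, 52, 61, 95, 97, 97, 99]
The 6th element (1-indexed) is at index 5.
Value = 95
Final answer: 95


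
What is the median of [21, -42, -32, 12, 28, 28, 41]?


First, sort the list: [-42, -32, 12, 21, 28, 28, 41]
The list has 7 elements (odd count).
The middle index is 3 (0-based), and the element there is 21.
Final answer: 21


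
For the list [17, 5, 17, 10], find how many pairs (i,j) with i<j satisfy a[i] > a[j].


For each element, count the later elements that are smaller than it:
  17 (index 0): smaller elements after it = [5, 10] -> 2
  5 (index 1): smaller elements after it = [] -> 0
  17 (index 2): smaller elements after it = [10] -> 1
Total inversions = 2 + 0 + 1 = 3
Final answer: 3


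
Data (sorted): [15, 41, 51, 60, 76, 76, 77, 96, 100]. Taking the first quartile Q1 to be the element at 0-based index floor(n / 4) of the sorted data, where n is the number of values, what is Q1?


The list has n = 9 elements.
Q1 index = floor(9 / 4) = floor(2.25) = 2
Counting from index 0 in the sorted data, the element at index 2 is 51.
Final answer: 51


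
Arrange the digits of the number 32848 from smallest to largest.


The number 32848 has digits: 3, 2, 8, 4, 8
Sorted: 2, 3, 4, 8, 8
Joining the sorted digits gives the result.
Final answer: 23488


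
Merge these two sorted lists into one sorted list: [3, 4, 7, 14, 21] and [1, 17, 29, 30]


List A: [3, 4, 7, 14, 21]
List B: [1, 17, 29, 30]
Repeatedly compare the front elements and take the smaller:
  3 vs 1 -> take 1
  3 vs 17 -> take 3
  4 vs 17 -> take 4
  7 vs 17 -> take 7
  14 vs 17 -> take 14
  21 vs 17 -> take 17
  21 vs 29 -> take 21
  A is exhausted; append the rest of B: [29, 30]
Final answer: [1, 3, 4, 7, 14, 17, 21, 29, 30]


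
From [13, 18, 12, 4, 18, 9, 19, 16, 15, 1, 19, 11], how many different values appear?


List all unique values:
Distinct values: [1, 4, 9, 11, 12, 13, 15, 16, 18, 19]
Count = 10
Final answer: 10


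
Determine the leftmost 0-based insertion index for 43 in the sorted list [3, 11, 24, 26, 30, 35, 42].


List is sorted: [3, 11, 24, 26, 30, 35, 42]
We need the leftmost position where 43 can be inserted, i.e. the first index whose element is >= 43 (or the end of the list if none is).
Binary search with low=0, high=7 (0-based indices):
  low=0, high=7, mid=3: a[3]=26 < 43, so low = 4
  low=4, high=7, mid=5: a[5]=35 < 43, so low = 6
  low=6, high=7, mid=6: a[6]=42 < 43, so low = 7
Now low = high = 7, so the insertion index is 7.
Final answer: 7


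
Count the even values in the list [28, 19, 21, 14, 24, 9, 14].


Check each element:
  28 is even
  19 is odd
  21 is odd
  14 is even
  24 is even
  9 is odd
  14 is even
Evens: [28, 14, 24, 14]
Count of evens = 4
Final answer: 4


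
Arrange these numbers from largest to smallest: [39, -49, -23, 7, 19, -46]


Original list: [39, -49, -23, 7, 19, -46]
Repeatedly take the largest remaining element:
  Remaining [39, -49, -23, 7, 19, -46] -> largest is 39
  Remaining [-49, -23, 7, 19, -46] -> largest is 19
  Remaining [-49, -23, 7, -46] -> largest is 7
  Remaining [-49, -23, -46] -> largest is -23
  Remaining [-49, -46] -> largest is -46
  Remaining [-49] -> largest is -49
Collecting the picks in order gives the descending list.
Final answer: [39, 19, 7, -23, -46, -49]


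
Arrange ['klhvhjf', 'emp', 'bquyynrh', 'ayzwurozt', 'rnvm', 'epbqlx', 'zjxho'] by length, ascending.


Compute lengths:
  'klhvhjf' has length 7
  'emp' has length 3
  'bquyynrh' has length 8
  'ayzwurozt' has length 9
  'rnvm' has length 4
  'epbqlx' has length 6
  'zjxho' has length 5
Lengths in increasing order: 3 < 4 < 5 < 6 < 7 < 8 < 9
Listing the words in that order gives the answer.
Final answer: ['emp', 'rnvm', 'zjxho', 'epbqlx', 'klhvhjf', 'bquyynrh', 'ayzwurozt']


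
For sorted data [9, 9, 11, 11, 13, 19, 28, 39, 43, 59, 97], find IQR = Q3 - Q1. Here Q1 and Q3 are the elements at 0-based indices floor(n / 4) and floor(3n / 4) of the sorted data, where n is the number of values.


The data has n = 11 elements.
Q1 index = floor(11 / 4) = floor(2.75) = 2; Q3 index = floor(3 * 11 / 4) = floor(8.25) = 8
Q1 = element at index 2 = 11
Q3 = element at index 8 = 43
IQR = 43 - 11 = 32
Final answer: 32


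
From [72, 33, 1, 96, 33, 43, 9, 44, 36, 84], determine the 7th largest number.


Sort descending: [96, 84, 72, 44, 43, 36, 33, 33, 9, 1]
The 7th element (1-indexed) is at index 6.
Value = 33
Final answer: 33


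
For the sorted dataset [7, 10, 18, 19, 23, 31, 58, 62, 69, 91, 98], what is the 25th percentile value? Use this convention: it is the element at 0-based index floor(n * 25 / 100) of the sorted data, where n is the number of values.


The dataset has n = 11 elements.
Index = floor(11 * 25 / 100) = floor(275 / 100) = floor(2.75) = 2
Counting from index 0 in the sorted data, the element at index 2 is 18.
Final answer: 18


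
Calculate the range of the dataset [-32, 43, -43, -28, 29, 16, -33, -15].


Maximum value: 43
Minimum value: -43
Range = 43 - (-43) = 86
Final answer: 86


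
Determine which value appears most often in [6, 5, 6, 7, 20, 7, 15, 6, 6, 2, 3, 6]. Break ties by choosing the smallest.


Count the frequency of each value:
  2 appears 1 time(s)
  3 appears 1 time(s)
  5 appears 1 time(s)
  6 appears 5 time(s)
  7 appears 2 time(s)
  15 appears 1 time(s)
  20 appears 1 time(s)
Maximum frequency is 5.
Only 6 reaches that frequency, so it is the mode.
Final answer: 6


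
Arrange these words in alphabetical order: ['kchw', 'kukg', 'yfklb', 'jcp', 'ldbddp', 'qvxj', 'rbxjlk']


Compare strings character by character (the first differing letter decides):
  'jcp' < 'kchw' since 'j' < 'k' at position 1
  'kchw' < 'kukg' since 'c' < 'u' at position 2
  'kukg' < 'ldbddp' since 'k' < 'l' at position 1
  'ldbddp' < 'qvxj' since 'l' < 'q' at position 1
  'qvxj' < 'rbxjlk' since 'q' < 'r' at position 1
  'rbxjlk' < 'yfklb' since 'r' < 'y' at position 1
Chaining these comparisons gives the alphabetical order.
Final answer: ['jcp', 'kchw', 'kukg', 'ldbddp', 'qvxj', 'rbxjlk', 'yfklb']


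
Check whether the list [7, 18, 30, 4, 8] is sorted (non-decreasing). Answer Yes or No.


Check consecutive pairs:
  7 <= 18? True
  18 <= 30? True
  30 <= 4? False
  4 <= 8? True
1 consecutive pair(s) are out of order, so the list is not sorted.
Final answer: No


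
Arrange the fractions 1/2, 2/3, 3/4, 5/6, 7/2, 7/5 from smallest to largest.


Convert to decimal for comparison:
  1/2 = 0.5
  2/3 = 0.6667
  3/4 = 0.75
  5/6 = 0.8333
  7/2 = 3.5
  7/5 = 1.4
Decimals in increasing order: 0.5 < 0.6667 < 0.75 < 0.8333 < 1.4 < 3.5
Writing each back as its fraction gives the sorted order.
Final answer: 1/2, 2/3, 3/4, 5/6, 7/5, 7/2


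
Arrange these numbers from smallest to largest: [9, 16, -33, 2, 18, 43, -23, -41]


Original list: [9, 16, -33, 2, 18, 43, -23, -41]
Repeatedly take the smallest remaining element:
  Remaining [9, 16, -33, 2, 18, 43, -23, -41] -> smallest is -41
  Remaining [9, 16, -33, 2, 18, 43, -23] -> smallest is -33
  Remaining [9, 16, 2, 18, 43, -23] -> smallest is -23
  Remaining [9, 16, 2, 18, 43] -> smallest is 2
  Remaining [9, 16, 18, 43] -> smallest is 9
  Remaining [16, 18, 43] -> smallest is 16
  Remaining [18, 43] -> smallest is 18
  Remaining [43] -> smallest is 43
Collecting the picks in order gives the sorted list.
Final answer: [-41, -33, -23, 2, 9, 16, 18, 43]
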